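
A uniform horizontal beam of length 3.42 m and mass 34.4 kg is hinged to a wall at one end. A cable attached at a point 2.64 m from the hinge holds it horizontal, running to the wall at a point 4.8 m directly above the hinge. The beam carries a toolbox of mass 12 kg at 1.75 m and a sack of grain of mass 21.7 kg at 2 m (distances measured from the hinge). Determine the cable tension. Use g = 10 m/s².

T ≈ 533 N

Taking torques about the hinge:
Beam weight: 34.4 × 10 = 344 N down at 1.71 m → arm 1.71 m, τ = 344 × 1.71 = 588.2 N·m clockwise.
Toolbox: 12 × 10 = 120 N down at 1.75 m → arm 1.75 m, τ = 120 × 1.75 = 210 N·m clockwise.
Sack of grain: 21.7 × 10 = 217 N down at 2 m → arm 2 m, τ = 217 × 2 = 434 N·m clockwise.
Total clockwise load moment = 1232 N·m.
The cable tension T acts at 2.64 m; only its component perpendicular to the beam, T sinθ, produces torque. sinθ = h/√(h²+d²) = 4.8/√(4.8²+2.64²) = 0.8762.
Balancing moments: T × 2.64 × 0.8762 = 1232, giving T = 1232 / 2.313 = 533 N.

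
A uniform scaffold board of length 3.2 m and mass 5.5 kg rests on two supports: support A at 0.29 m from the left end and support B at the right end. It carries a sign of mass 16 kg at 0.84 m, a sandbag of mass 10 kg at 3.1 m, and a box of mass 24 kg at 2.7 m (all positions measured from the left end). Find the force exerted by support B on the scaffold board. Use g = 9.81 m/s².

Choose support A as the axis so its reaction then has zero moment arm.
Beam weight: 5.5 × 9.81 = 53.96 N down at 1.6 m → arm 1.31 m, τ = 53.96 × 1.31 = 70.69 N·m clockwise.
Sign: 16 × 9.81 = 157 N down at 0.84 m → arm 0.55 m, τ = 157 × 0.55 = 86.35 N·m clockwise.
Sandbag: 10 × 9.81 = 98.1 N down at 3.1 m → arm 2.81 m, τ = 98.1 × 2.81 = 275.7 N·m clockwise.
Box: 24 × 9.81 = 235.4 N down at 2.7 m → arm 2.41 m, τ = 235.4 × 2.41 = 567.3 N·m clockwise.
Net load moment about support A = 1000 N·m clockwise.
Reaction R at support B is upward at 3.2 m, arm 2.91 m → moment R × 2.91 counterclockwise.
Setting net torque to zero: R × 2.91 = 1000 → R = 344 N.

R_B ≈ 344 N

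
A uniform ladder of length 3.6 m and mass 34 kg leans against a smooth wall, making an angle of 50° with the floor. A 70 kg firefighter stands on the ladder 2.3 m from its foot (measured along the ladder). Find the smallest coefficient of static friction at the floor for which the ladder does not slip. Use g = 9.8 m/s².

μ_min ≈ 0.498

About the foot of the ladder:
Ladder weight 34×9.8 = 333.2 N acts at 1.8 m along the ladder; its horizontal arm is 1.8·cos50° = 1.157 m → τ = 385.5 N·m clockwise.
Firefighter: 70×9.8 = 686 N at 2.3 m → arm 1.478 m → τ = 1014 N·m clockwise.
Wall normal N acts horizontally at the top; its moment arm is the height L sinθ = 3.6·sin50° = 2.758 m, counterclockwise.
Balancing moments: N × 2.758 = 1400, giving N = 507.6 N.
ΣFx = 0 ⇒ f = N_wall = 507.6 N. ΣFy = 0 ⇒ N_floor = 1019 N.
μ_min = f / N_floor = 507.6 / 1019 = 0.498.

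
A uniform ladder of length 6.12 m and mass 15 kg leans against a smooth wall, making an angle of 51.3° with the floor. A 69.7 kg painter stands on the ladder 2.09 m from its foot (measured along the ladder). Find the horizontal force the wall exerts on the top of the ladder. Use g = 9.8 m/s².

N_wall ≈ 246 N

Sum moments about the foot of the ladder (the floor normal and friction both act there and drop out).
Ladder weight 15×9.8 = 147 N acts at 3.06 m along the ladder; its horizontal arm is 3.06·cos51.3° = 1.913 m → τ = 281.2 N·m clockwise.
Painter: 69.7×9.8 = 683.1 N at 2.09 m → arm 1.307 m → τ = 892.8 N·m clockwise.
Wall normal N acts horizontally at the top; its moment arm is the height L sinθ = 6.12·sin51.3° = 4.776 m, counterclockwise.
Στ = 0 ⇒ N × 4.776 = 1174 ⇒ N = 246 N.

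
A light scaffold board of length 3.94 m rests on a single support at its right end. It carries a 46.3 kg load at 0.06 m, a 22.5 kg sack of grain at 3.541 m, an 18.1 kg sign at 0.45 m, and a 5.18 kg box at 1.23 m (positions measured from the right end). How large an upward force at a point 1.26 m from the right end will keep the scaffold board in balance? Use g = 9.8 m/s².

F ≈ 754 N

Choose the right end as the axis so the unknown pivot reaction has zero arm there.
Load: 46.3 × 9.8 = 453.7 N down at 0.06 m → arm 0.06 m, τ = 453.7 × 0.06 = 27.22 N·m counterclockwise.
Sack of grain: 22.5 × 9.8 = 220.5 N down at 3.541 m → arm 3.541 m, τ = 220.5 × 3.541 = 780.8 N·m counterclockwise.
Sign: 18.1 × 9.8 = 177.4 N down at 0.45 m → arm 0.45 m, τ = 177.4 × 0.45 = 79.83 N·m counterclockwise.
Box: 5.18 × 9.8 = 50.76 N down at 1.23 m → arm 1.23 m, τ = 50.76 × 1.23 = 62.43 N·m counterclockwise.
Net moment of the loads = 950.3 N·m counterclockwise.
The upward force F acts at a point 1.26 m from the right end, arm 1.26 m, giving F × 1.26 clockwise.
For rotational equilibrium, F × 1.26 = 950.3, so F = 950.3 / 1.26 = 754 N.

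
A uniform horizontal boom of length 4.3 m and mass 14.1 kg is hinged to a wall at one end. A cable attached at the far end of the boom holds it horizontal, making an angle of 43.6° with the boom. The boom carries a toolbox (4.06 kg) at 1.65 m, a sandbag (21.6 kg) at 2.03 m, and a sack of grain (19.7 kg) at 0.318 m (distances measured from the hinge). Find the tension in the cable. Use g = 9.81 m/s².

T ≈ 288 N

Taking torques about the hinge:
Beam weight: 14.1 × 9.81 = 138.3 N down at 2.15 m → arm 2.15 m, τ = 138.3 × 2.15 = 297.3 N·m clockwise.
Toolbox: 4.06 × 9.81 = 39.83 N down at 1.65 m → arm 1.65 m, τ = 39.83 × 1.65 = 65.72 N·m clockwise.
Sandbag: 21.6 × 9.81 = 211.9 N down at 2.03 m → arm 2.03 m, τ = 211.9 × 2.03 = 430.2 N·m clockwise.
Sack of grain: 19.7 × 9.81 = 193.3 N down at 0.318 m → arm 0.318 m, τ = 193.3 × 0.318 = 61.47 N·m clockwise.
Total clockwise load moment = 854.7 N·m.
The cable tension T acts at 4.3 m; only its component perpendicular to the boom, T sinθ, produces torque. sin 43.6° = 0.6896.
Balancing moments: T × 4.3 × 0.6896 = 854.7, giving T = 854.7 / 2.965 = 288 N.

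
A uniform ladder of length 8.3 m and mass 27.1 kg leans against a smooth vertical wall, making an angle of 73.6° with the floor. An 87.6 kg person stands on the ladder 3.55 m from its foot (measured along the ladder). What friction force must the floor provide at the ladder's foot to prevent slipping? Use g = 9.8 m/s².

f ≈ 147 N

Taking torques about the foot of the ladder:
Ladder weight 27.1×9.8 = 265.6 N acts at 4.15 m along the ladder; its horizontal arm is 4.15·cos73.6° = 1.172 m → τ = 311.3 N·m clockwise.
Person: 87.6×9.8 = 858.5 N at 3.55 m → arm 1.002 m → τ = 860.2 N·m clockwise.
Wall normal N acts horizontally at the top; its moment arm is the height L sinθ = 8.3·sin73.6° = 7.962 m, counterclockwise.
Balancing moments: N × 7.962 = 1172, giving N = 147 N.
ΣFx = 0: friction at the foot balances the wall's push, so f = N_wall = 147 N.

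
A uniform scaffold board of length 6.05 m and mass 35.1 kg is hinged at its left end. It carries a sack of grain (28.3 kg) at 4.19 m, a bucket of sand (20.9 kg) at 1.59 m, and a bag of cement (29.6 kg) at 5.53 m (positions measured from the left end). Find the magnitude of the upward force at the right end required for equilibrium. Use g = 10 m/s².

Choose the left end as the axis so the unknown pivot reaction has zero arm there.
Beam weight: 35.1 × 10 = 351 N down at 3.025 m → arm 3.025 m, τ = 351 × 3.025 = 1062 N·m clockwise.
Sack of grain: 28.3 × 10 = 283 N down at 4.19 m → arm 4.19 m, τ = 283 × 4.19 = 1186 N·m clockwise.
Bucket of sand: 20.9 × 10 = 209 N down at 1.59 m → arm 1.59 m, τ = 209 × 1.59 = 332.3 N·m clockwise.
Bag of cement: 29.6 × 10 = 296 N down at 5.53 m → arm 5.53 m, τ = 296 × 5.53 = 1637 N·m clockwise.
Net moment of the loads = 4217 N·m clockwise.
The upward force F acts at the right end, arm 6.05 m, giving F × 6.05 counterclockwise.
Στ = 0 ⇒ F × 6.05 = 4217 ⇒ F = 4217 / 6.05 = 697 N.

F ≈ 697 N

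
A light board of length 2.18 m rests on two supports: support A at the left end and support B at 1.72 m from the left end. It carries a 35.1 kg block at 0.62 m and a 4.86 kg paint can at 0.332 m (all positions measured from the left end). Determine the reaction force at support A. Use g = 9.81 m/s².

About support B:
Block: 35.1 × 9.81 = 344.3 N down at 0.62 m → arm 1.1 m, τ = 344.3 × 1.1 = 378.7 N·m counterclockwise.
Paint can: 4.86 × 9.81 = 47.68 N down at 0.332 m → arm 1.388 m, τ = 47.68 × 1.388 = 66.18 N·m counterclockwise.
Net load moment about support B = 444.9 N·m counterclockwise.
Reaction R at support A is upward at 0 m, arm 1.72 m → moment R × 1.72 clockwise.
Balancing moments: R × 1.72 = 444.9, giving R = 259 N.

R_A ≈ 259 N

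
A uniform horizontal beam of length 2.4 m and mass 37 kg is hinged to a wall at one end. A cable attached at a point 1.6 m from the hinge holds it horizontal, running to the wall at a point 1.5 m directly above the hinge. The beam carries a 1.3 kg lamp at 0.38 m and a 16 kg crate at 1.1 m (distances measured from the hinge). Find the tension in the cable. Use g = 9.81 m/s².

T ≈ 560 N

Sum moments about the hinge (the unknown hinge reaction has zero arm there).
Beam weight: 37 × 9.81 = 363 N down at 1.2 m → arm 1.2 m, τ = 363 × 1.2 = 435.6 N·m clockwise.
Lamp: 1.3 × 9.81 = 12.75 N down at 0.38 m → arm 0.38 m, τ = 12.75 × 0.38 = 4.845 N·m clockwise.
Crate: 16 × 9.81 = 157 N down at 1.1 m → arm 1.1 m, τ = 157 × 1.1 = 172.7 N·m clockwise.
Total clockwise load moment = 613.1 N·m.
The cable tension T acts at 1.6 m; only its component perpendicular to the beam, T sinθ, produces torque. sinθ = h/√(h²+d²) = 1.5/√(1.5²+1.6²) = 0.6839.
For rotational equilibrium, T × 1.6 × 0.6839 = 613.1, so T = 613.1 / 1.094 = 560 N.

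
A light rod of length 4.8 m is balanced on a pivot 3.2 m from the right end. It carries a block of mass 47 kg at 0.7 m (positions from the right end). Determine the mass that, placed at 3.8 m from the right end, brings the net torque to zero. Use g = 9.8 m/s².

m ≈ 196 kg

Choose the pivot (at 3.2 m from the right end) as the axis so the support reaction has zero arm there.
Block: 47 × 9.8 = 460.6 N down at 0.7 m → arm 2.5 m, τ = 460.6 × 2.5 = 1152 N·m clockwise.
Net moment of known loads = 1152 N·m clockwise.
An unknown mass m at 3.8 m has arm 0.6 m; its moment is m·g·0.6 counterclockwise.
Balancing moments: m × 9.8 × 0.6 = 1152, giving m = 1152 / (9.8 × 0.6) = 196 kg.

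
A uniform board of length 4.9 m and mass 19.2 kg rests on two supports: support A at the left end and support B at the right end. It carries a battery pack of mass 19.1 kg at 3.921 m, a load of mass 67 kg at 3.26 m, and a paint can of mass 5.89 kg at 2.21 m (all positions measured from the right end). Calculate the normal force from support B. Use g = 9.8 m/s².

Taking torques about support A:
Beam weight: 19.2 × 9.8 = 188.2 N down at 2.45 m → arm 2.45 m, τ = 188.2 × 2.45 = 461.1 N·m clockwise.
Battery pack: 19.1 × 9.8 = 187.2 N down at 3.921 m → arm 0.979 m, τ = 187.2 × 0.979 = 183.3 N·m clockwise.
Load: 67 × 9.8 = 656.6 N down at 3.26 m → arm 1.64 m, τ = 656.6 × 1.64 = 1077 N·m clockwise.
Paint can: 5.89 × 9.8 = 57.72 N down at 2.21 m → arm 2.69 m, τ = 57.72 × 2.69 = 155.3 N·m clockwise.
Net load moment about support A = 1877 N·m clockwise.
Reaction R at support B is upward at 0 m, arm 4.9 m → moment R × 4.9 counterclockwise.
Στ = 0 ⇒ R × 4.9 = 1877 ⇒ R = 383 N.

R_B ≈ 383 N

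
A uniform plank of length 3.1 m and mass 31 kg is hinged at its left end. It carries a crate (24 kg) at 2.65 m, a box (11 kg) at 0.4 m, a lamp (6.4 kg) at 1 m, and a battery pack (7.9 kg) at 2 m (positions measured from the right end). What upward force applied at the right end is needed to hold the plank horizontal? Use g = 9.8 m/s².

Sum moments about the left end (the unknown pivot reaction has zero arm there).
Beam weight: 31 × 9.8 = 303.8 N down at 1.55 m → arm 1.55 m, τ = 303.8 × 1.55 = 470.9 N·m clockwise.
Crate: 24 × 9.8 = 235.2 N down at 2.65 m → arm 0.45 m, τ = 235.2 × 0.45 = 105.8 N·m clockwise.
Box: 11 × 9.8 = 107.8 N down at 0.4 m → arm 2.7 m, τ = 107.8 × 2.7 = 291.1 N·m clockwise.
Lamp: 6.4 × 9.8 = 62.72 N down at 1 m → arm 2.1 m, τ = 62.72 × 2.1 = 131.7 N·m clockwise.
Battery pack: 7.9 × 9.8 = 77.42 N down at 2 m → arm 1.1 m, τ = 77.42 × 1.1 = 85.16 N·m clockwise.
Net moment of the loads = 1085 N·m clockwise.
The upward force F acts at the right end, arm 3.1 m, giving F × 3.1 counterclockwise.
Setting net torque to zero: F × 3.1 = 1085 → F = 1085 / 3.1 = 350 N.

F ≈ 350 N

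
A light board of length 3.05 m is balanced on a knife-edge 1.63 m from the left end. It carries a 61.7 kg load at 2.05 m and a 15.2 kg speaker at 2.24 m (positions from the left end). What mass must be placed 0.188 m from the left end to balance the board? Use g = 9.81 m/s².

Taking torques about the knife-edge (at 1.63 m from the left end):
Load: 61.7 × 9.81 = 605.3 N down at 2.05 m → arm 0.42 m, τ = 605.3 × 0.42 = 254.2 N·m clockwise.
Speaker: 15.2 × 9.81 = 149.1 N down at 2.24 m → arm 0.61 m, τ = 149.1 × 0.61 = 90.95 N·m clockwise.
Net moment of known loads = 345.1 N·m clockwise.
An unknown mass m at 0.188 m has arm 1.442 m; its moment is m·g·1.442 counterclockwise.
Balancing moments: m × 9.81 × 1.442 = 345.1, giving m = 345.1 / (9.81 × 1.442) = 24.4 kg.

m ≈ 24.4 kg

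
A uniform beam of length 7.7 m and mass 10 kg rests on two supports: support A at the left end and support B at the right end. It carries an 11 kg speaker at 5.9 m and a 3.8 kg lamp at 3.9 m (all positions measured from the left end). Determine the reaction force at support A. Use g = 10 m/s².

Taking torques about support B:
Beam weight: 10 × 10 = 100 N down at 3.85 m → arm 3.85 m, τ = 100 × 3.85 = 385 N·m counterclockwise.
Speaker: 11 × 10 = 110 N down at 5.9 m → arm 1.8 m, τ = 110 × 1.8 = 198 N·m counterclockwise.
Lamp: 3.8 × 10 = 38 N down at 3.9 m → arm 3.8 m, τ = 38 × 3.8 = 144.4 N·m counterclockwise.
Net load moment about support B = 727.4 N·m counterclockwise.
Reaction R at support A is upward at 0 m, arm 7.7 m → moment R × 7.7 clockwise.
Balancing moments: R × 7.7 = 727.4, giving R = 94.5 N.

R_A ≈ 94.5 N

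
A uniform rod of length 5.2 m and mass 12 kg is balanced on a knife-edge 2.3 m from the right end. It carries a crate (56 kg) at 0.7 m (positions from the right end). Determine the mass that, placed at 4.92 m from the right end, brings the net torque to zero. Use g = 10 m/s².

m ≈ 32.8 kg

Sum moments about the knife-edge (at 2.3 m from the right end) (the support reaction has zero arm there).
Beam weight: 12 × 10 = 120 N down at 2.6 m → arm 0.3 m, τ = 120 × 0.3 = 36 N·m counterclockwise.
Crate: 56 × 10 = 560 N down at 0.7 m → arm 1.6 m, τ = 560 × 1.6 = 896 N·m clockwise.
Net moment of known loads = 860 N·m clockwise.
An unknown mass m at 4.92 m has arm 2.62 m; its moment is m·g·2.62 counterclockwise.
Balancing moments: m × 10 × 2.62 = 860, giving m = 860 / (10 × 2.62) = 32.8 kg.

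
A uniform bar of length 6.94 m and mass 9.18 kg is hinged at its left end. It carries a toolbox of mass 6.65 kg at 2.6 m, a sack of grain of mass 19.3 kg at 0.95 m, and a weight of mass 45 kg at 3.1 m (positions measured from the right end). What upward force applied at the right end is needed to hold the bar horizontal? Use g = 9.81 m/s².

F ≈ 494 N

Taking torques about the left end:
Beam weight: 9.18 × 9.81 = 90.06 N down at 3.47 m → arm 3.47 m, τ = 90.06 × 3.47 = 312.5 N·m clockwise.
Toolbox: 6.65 × 9.81 = 65.24 N down at 2.6 m → arm 4.34 m, τ = 65.24 × 4.34 = 283.1 N·m clockwise.
Sack of grain: 19.3 × 9.81 = 189.3 N down at 0.95 m → arm 5.99 m, τ = 189.3 × 5.99 = 1134 N·m clockwise.
Weight: 45 × 9.81 = 441.5 N down at 3.1 m → arm 3.84 m, τ = 441.5 × 3.84 = 1695 N·m clockwise.
Net moment of the loads = 3425 N·m clockwise.
The upward force F acts at the right end, arm 6.94 m, giving F × 6.94 counterclockwise.
For rotational equilibrium, F × 6.94 = 3425, so F = 3425 / 6.94 = 494 N.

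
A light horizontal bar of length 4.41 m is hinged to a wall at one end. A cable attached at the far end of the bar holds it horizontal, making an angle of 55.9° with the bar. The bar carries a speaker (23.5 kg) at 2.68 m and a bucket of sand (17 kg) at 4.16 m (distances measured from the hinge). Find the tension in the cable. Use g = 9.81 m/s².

T ≈ 359 N

Taking torques about the hinge:
Speaker: 23.5 × 9.81 = 230.5 N down at 2.68 m → arm 2.68 m, τ = 230.5 × 2.68 = 617.7 N·m clockwise.
Bucket of sand: 17 × 9.81 = 166.8 N down at 4.16 m → arm 4.16 m, τ = 166.8 × 4.16 = 693.9 N·m clockwise.
Total clockwise load moment = 1312 N·m.
The cable tension T acts at 4.41 m; only its component perpendicular to the bar, T sinθ, produces torque. sin 55.9° = 0.8281.
For rotational equilibrium, T × 4.41 × 0.8281 = 1312, so T = 1312 / 3.652 = 359 N.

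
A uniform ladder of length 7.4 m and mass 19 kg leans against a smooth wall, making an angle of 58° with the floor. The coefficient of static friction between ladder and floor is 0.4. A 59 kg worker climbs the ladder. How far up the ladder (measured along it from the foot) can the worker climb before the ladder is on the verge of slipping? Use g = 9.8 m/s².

d ≈ 5.07 m

Choose the foot of the ladder as the axis so the floor normal and friction both act there and drop out.
Ladder weight 19×9.8 = 186.2 N acts at 3.7 m along the ladder; its horizontal arm is 3.7·cos58° = 1.961 m → τ = 365.1 N·m clockwise.
Worker weight 59×9.8 = 578.2 N at distance d → arm d·cos58° → τ = 578.2·d·0.5299 clockwise.
Wall normal N at the top has arm L sinθ = 6.276 m counterclockwise, so Στ = 0 gives N·6.276 = 365.1 + 306.4·d.
ΣFy = 0 ⇒ N_floor = 764.4 N, so the maximum friction is μ_s·N_floor = 0.4×764.4 = 305.8 N. ΣFx = 0 ⇒ N_wall = f, so at the slipping point N = 305.8 N.
Substituting: 305.8×6.276 = 365.1 + 306.4·d ⇒ d = (1919 − 365.1) / 306.4 = 5.07 m.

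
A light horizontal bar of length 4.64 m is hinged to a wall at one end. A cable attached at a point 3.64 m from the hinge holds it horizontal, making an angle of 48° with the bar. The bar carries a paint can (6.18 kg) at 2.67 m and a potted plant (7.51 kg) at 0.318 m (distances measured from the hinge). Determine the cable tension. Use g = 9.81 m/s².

Sum moments about the hinge (the unknown hinge reaction has zero arm there).
Paint can: 6.18 × 9.81 = 60.63 N down at 2.67 m → arm 2.67 m, τ = 60.63 × 2.67 = 161.9 N·m clockwise.
Potted plant: 7.51 × 9.81 = 73.67 N down at 0.318 m → arm 0.318 m, τ = 73.67 × 0.318 = 23.43 N·m clockwise.
Total clockwise load moment = 185.3 N·m.
The cable tension T acts at 3.64 m; only its component perpendicular to the bar, T sinθ, produces torque. sin 48° = 0.7431.
Balancing moments: T × 3.64 × 0.7431 = 185.3, giving T = 185.3 / 2.705 = 68.5 N.

T ≈ 68.5 N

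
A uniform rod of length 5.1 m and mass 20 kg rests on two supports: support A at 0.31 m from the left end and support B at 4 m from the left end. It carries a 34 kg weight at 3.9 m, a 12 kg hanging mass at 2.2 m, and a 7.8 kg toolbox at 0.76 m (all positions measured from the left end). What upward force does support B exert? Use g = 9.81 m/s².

Taking torques about support A:
Beam weight: 20 × 9.81 = 196.2 N down at 2.55 m → arm 2.24 m, τ = 196.2 × 2.24 = 439.5 N·m clockwise.
Weight: 34 × 9.81 = 333.5 N down at 3.9 m → arm 3.59 m, τ = 333.5 × 3.59 = 1197 N·m clockwise.
Hanging mass: 12 × 9.81 = 117.7 N down at 2.2 m → arm 1.89 m, τ = 117.7 × 1.89 = 222.5 N·m clockwise.
Toolbox: 7.8 × 9.81 = 76.52 N down at 0.76 m → arm 0.45 m, τ = 76.52 × 0.45 = 34.43 N·m clockwise.
Net load moment about support A = 1893 N·m clockwise.
Reaction R at support B is upward at 4 m, arm 3.69 m → moment R × 3.69 counterclockwise.
Balancing moments: R × 3.69 = 1893, giving R = 513 N.

R_B ≈ 513 N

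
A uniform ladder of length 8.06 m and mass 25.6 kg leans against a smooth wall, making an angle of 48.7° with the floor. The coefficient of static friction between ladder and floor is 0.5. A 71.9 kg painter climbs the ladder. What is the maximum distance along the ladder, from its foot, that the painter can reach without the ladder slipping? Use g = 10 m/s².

Taking torques about the foot of the ladder:
Ladder weight 25.6×10 = 256 N acts at 4.03 m along the ladder; its horizontal arm is 4.03·cos48.7° = 2.66 m → τ = 681 N·m clockwise.
Painter weight 71.9×10 = 719 N at distance d → arm d·cos48.7° → τ = 719·d·0.66 clockwise.
Wall normal N at the top has arm L sinθ = 6.055 m counterclockwise, so Στ = 0 gives N·6.055 = 681 + 474.5·d.
ΣFy = 0 ⇒ N_floor = 975 N, so the maximum friction is μ_s·N_floor = 0.5×975 = 487.5 N. ΣFx = 0 ⇒ N_wall = f, so at the slipping point N = 487.5 N.
Substituting: 487.5×6.055 = 681 + 474.5·d ⇒ d = (2952 − 681) / 474.5 = 4.79 m.

d ≈ 4.79 m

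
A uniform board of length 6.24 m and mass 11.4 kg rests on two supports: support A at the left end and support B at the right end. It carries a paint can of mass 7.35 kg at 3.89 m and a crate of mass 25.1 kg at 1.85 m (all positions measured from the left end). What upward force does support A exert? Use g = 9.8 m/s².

Taking torques about support B:
Beam weight: 11.4 × 9.8 = 111.7 N down at 3.12 m → arm 3.12 m, τ = 111.7 × 3.12 = 348.5 N·m counterclockwise.
Paint can: 7.35 × 9.8 = 72.03 N down at 3.89 m → arm 2.35 m, τ = 72.03 × 2.35 = 169.3 N·m counterclockwise.
Crate: 25.1 × 9.8 = 246 N down at 1.85 m → arm 4.39 m, τ = 246 × 4.39 = 1080 N·m counterclockwise.
Net load moment about support B = 1598 N·m counterclockwise.
Reaction R at support A is upward at 0 m, arm 6.24 m → moment R × 6.24 clockwise.
Setting net torque to zero: R × 6.24 = 1598 → R = 256 N.

R_A ≈ 256 N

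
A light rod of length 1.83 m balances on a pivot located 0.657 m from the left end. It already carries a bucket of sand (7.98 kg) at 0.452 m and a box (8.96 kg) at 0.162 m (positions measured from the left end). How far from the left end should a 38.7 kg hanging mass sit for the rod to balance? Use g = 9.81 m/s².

x ≈ 0.814 m from the left end

Choose the pivot (at 0.657 m from the left end) as the axis so the support reaction has zero arm there.
Bucket of sand: 7.98 × 9.81 = 78.28 N down at 0.452 m → arm 0.205 m, τ = 78.28 × 0.205 = 16.05 N·m counterclockwise.
Box: 8.96 × 9.81 = 87.9 N down at 0.162 m → arm 0.495 m, τ = 87.9 × 0.495 = 43.51 N·m counterclockwise.
Net moment of existing loads = 59.56 N·m counterclockwise.
The hanging mass weighs 38.7 × 9.81 = 379.6 N and must supply an equal clockwise moment, so its lever arm about the pivot is 59.56 / 379.6 = 0.157 m.
That puts it at 0.657 + 0.157 = 0.814 m from the left end.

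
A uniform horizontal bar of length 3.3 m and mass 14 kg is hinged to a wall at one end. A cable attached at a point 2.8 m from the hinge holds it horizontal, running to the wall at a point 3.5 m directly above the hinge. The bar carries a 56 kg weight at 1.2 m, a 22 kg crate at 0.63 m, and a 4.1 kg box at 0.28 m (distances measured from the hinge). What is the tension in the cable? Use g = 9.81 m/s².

T ≈ 472 N

Sum moments about the hinge (the unknown hinge reaction has zero arm there).
Beam weight: 14 × 9.81 = 137.3 N down at 1.65 m → arm 1.65 m, τ = 137.3 × 1.65 = 226.5 N·m clockwise.
Weight: 56 × 9.81 = 549.4 N down at 1.2 m → arm 1.2 m, τ = 549.4 × 1.2 = 659.3 N·m clockwise.
Crate: 22 × 9.81 = 215.8 N down at 0.63 m → arm 0.63 m, τ = 215.8 × 0.63 = 136 N·m clockwise.
Box: 4.1 × 9.81 = 40.22 N down at 0.28 m → arm 0.28 m, τ = 40.22 × 0.28 = 11.26 N·m clockwise.
Total clockwise load moment = 1033 N·m.
The cable tension T acts at 2.8 m; only its component perpendicular to the bar, T sinθ, produces torque. sinθ = h/√(h²+d²) = 3.5/√(3.5²+2.8²) = 0.7809.
Στ = 0 ⇒ T × 2.8 × 0.7809 = 1033 ⇒ T = 1033 / 2.187 = 472 N.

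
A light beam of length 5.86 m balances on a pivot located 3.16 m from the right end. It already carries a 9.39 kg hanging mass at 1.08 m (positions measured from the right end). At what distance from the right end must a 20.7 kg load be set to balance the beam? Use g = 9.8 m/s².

Choose the pivot (at 3.16 m from the right end) as the axis so the support reaction has zero arm there.
Hanging mass: 9.39 × 9.8 = 92.02 N down at 1.08 m → arm 2.08 m, τ = 92.02 × 2.08 = 191.4 N·m clockwise.
Net moment of existing loads = 191.4 N·m clockwise.
The load weighs 20.7 × 9.8 = 202.9 N and must supply an equal counterclockwise moment, so its lever arm about the pivot is 191.4 / 202.9 = 0.943 m.
That puts it at 3.16 + 0.943 = 4.1 m from the right end.

x ≈ 4.1 m from the right end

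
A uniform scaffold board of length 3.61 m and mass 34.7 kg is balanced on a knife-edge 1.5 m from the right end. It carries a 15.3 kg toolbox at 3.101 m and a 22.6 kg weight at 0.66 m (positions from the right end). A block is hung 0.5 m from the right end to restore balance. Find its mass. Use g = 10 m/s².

Taking torques about the knife-edge (at 1.5 m from the right end):
Beam weight: 34.7 × 10 = 347 N down at 1.805 m → arm 0.305 m, τ = 347 × 0.305 = 105.8 N·m counterclockwise.
Toolbox: 15.3 × 10 = 153 N down at 3.101 m → arm 1.601 m, τ = 153 × 1.601 = 245 N·m counterclockwise.
Weight: 22.6 × 10 = 226 N down at 0.66 m → arm 0.84 m, τ = 226 × 0.84 = 189.8 N·m clockwise.
Net moment of known loads = 161 N·m counterclockwise.
An unknown mass m at 0.5 m has arm 1 m; its moment is m·g·1 clockwise.
For rotational equilibrium, m × 10 × 1 = 161, so m = 161 / (10 × 1) = 16.1 kg.

m ≈ 16.1 kg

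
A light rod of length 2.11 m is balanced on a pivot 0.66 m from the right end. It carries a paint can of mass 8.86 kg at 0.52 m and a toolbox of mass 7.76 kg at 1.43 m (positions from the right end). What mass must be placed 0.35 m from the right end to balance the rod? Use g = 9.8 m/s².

Sum moments about the pivot (at 0.66 m from the right end) (the support reaction has zero arm there).
Paint can: 8.86 × 9.8 = 86.83 N down at 0.52 m → arm 0.14 m, τ = 86.83 × 0.14 = 12.16 N·m clockwise.
Toolbox: 7.76 × 9.8 = 76.05 N down at 1.43 m → arm 0.77 m, τ = 76.05 × 0.77 = 58.56 N·m counterclockwise.
Net moment of known loads = 46.4 N·m counterclockwise.
An unknown mass m at 0.35 m has arm 0.31 m; its moment is m·g·0.31 clockwise.
Στ = 0 ⇒ m × 9.8 × 0.31 = 46.4 ⇒ m = 46.4 / (9.8 × 0.31) = 15.3 kg.

m ≈ 15.3 kg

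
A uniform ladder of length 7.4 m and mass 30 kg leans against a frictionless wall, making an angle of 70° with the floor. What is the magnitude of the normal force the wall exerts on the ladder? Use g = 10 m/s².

Take moments about the foot of the ladder.
Ladder weight 30×10 = 300 N acts at 3.7 m along the ladder; its horizontal arm is 3.7·cos70° = 1.265 m → τ = 379.5 N·m clockwise.
Wall normal N acts horizontally at the top; its moment arm is the height L sinθ = 7.4·sin70° = 6.954 m, counterclockwise.
Στ = 0 ⇒ N × 6.954 = 379.5 ⇒ N = 54.6 N.

N_wall ≈ 54.6 N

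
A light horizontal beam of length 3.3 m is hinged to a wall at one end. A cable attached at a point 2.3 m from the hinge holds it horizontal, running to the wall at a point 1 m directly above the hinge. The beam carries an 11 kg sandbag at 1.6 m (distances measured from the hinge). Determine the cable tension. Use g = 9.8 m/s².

About the hinge:
Sandbag: 11 × 9.8 = 107.8 N down at 1.6 m → arm 1.6 m, τ = 107.8 × 1.6 = 172.5 N·m clockwise.
Total clockwise load moment = 172.5 N·m.
The cable tension T acts at 2.3 m; only its component perpendicular to the beam, T sinθ, produces torque. sinθ = h/√(h²+d²) = 1/√(1²+2.3²) = 0.3987.
Balancing moments: T × 2.3 × 0.3987 = 172.5, giving T = 172.5 / 0.917 = 188 N.

T ≈ 188 N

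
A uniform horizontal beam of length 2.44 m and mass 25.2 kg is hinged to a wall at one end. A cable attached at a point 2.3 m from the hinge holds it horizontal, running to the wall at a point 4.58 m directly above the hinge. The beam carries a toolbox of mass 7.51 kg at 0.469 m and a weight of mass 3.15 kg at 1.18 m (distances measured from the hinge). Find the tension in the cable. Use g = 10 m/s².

T ≈ 185 N

Choose the hinge as the axis so the unknown hinge reaction has zero arm there.
Beam weight: 25.2 × 10 = 252 N down at 1.22 m → arm 1.22 m, τ = 252 × 1.22 = 307.4 N·m clockwise.
Toolbox: 7.51 × 10 = 75.1 N down at 0.469 m → arm 0.469 m, τ = 75.1 × 0.469 = 35.22 N·m clockwise.
Weight: 3.15 × 10 = 31.5 N down at 1.18 m → arm 1.18 m, τ = 31.5 × 1.18 = 37.17 N·m clockwise.
Total clockwise load moment = 379.8 N·m.
The cable tension T acts at 2.3 m; only its component perpendicular to the beam, T sinθ, produces torque. sinθ = h/√(h²+d²) = 4.58/√(4.58²+2.3²) = 0.8936.
For rotational equilibrium, T × 2.3 × 0.8936 = 379.8, so T = 379.8 / 2.055 = 185 N.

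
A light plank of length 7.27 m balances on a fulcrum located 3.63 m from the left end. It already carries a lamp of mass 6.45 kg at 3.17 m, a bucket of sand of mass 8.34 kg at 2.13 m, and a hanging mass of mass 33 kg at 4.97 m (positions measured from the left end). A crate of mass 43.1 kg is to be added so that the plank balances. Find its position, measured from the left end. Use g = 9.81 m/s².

Choose the fulcrum (at 3.63 m from the left end) as the axis so the support reaction has zero arm there.
Lamp: 6.45 × 9.81 = 63.27 N down at 3.17 m → arm 0.46 m, τ = 63.27 × 0.46 = 29.1 N·m counterclockwise.
Bucket of sand: 8.34 × 9.81 = 81.82 N down at 2.13 m → arm 1.5 m, τ = 81.82 × 1.5 = 122.7 N·m counterclockwise.
Hanging mass: 33 × 9.81 = 323.7 N down at 4.97 m → arm 1.34 m, τ = 323.7 × 1.34 = 433.8 N·m clockwise.
Net moment of existing loads = 282 N·m clockwise.
The crate weighs 43.1 × 9.81 = 422.8 N and must supply an equal counterclockwise moment, so its lever arm about the fulcrum is 282 / 422.8 = 0.667 m.
That puts it at 3.63 − 0.667 = 2.96 m from the left end.

x ≈ 2.96 m from the left end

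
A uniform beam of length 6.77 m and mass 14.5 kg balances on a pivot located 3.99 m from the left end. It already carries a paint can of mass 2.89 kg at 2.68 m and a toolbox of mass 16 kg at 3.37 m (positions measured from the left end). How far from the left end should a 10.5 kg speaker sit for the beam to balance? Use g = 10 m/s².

Choose the pivot (at 3.99 m from the left end) as the axis so the support reaction has zero arm there.
Beam weight: 14.5 × 10 = 145 N down at 3.385 m → arm 0.605 m, τ = 145 × 0.605 = 87.72 N·m counterclockwise.
Paint can: 2.89 × 10 = 28.9 N down at 2.68 m → arm 1.31 m, τ = 28.9 × 1.31 = 37.86 N·m counterclockwise.
Toolbox: 16 × 10 = 160 N down at 3.37 m → arm 0.62 m, τ = 160 × 0.62 = 99.2 N·m counterclockwise.
Net moment of existing loads = 224.8 N·m counterclockwise.
The speaker weighs 10.5 × 10 = 105 N and must supply an equal clockwise moment, so its lever arm about the pivot is 224.8 / 105 = 2.14 m.
That puts it at 3.99 + 2.14 = 6.13 m from the left end.

x ≈ 6.13 m from the left end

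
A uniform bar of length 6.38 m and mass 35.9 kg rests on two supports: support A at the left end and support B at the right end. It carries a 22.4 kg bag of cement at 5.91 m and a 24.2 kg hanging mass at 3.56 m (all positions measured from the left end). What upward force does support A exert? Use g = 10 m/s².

R_A ≈ 303 N

Taking torques about support B:
Beam weight: 35.9 × 10 = 359 N down at 3.19 m → arm 3.19 m, τ = 359 × 3.19 = 1145 N·m counterclockwise.
Bag of cement: 22.4 × 10 = 224 N down at 5.91 m → arm 0.47 m, τ = 224 × 0.47 = 105.3 N·m counterclockwise.
Hanging mass: 24.2 × 10 = 242 N down at 3.56 m → arm 2.82 m, τ = 242 × 2.82 = 682.4 N·m counterclockwise.
Net load moment about support B = 1933 N·m counterclockwise.
Reaction R at support A is upward at 0 m, arm 6.38 m → moment R × 6.38 clockwise.
Balancing moments: R × 6.38 = 1933, giving R = 303 N.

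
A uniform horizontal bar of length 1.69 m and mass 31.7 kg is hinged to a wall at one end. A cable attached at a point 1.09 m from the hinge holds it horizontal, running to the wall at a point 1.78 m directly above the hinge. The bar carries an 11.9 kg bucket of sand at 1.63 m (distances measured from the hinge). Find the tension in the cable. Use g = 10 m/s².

T ≈ 497 N

Taking torques about the hinge:
Beam weight: 31.7 × 10 = 317 N down at 0.845 m → arm 0.845 m, τ = 317 × 0.845 = 267.9 N·m clockwise.
Bucket of sand: 11.9 × 10 = 119 N down at 1.63 m → arm 1.63 m, τ = 119 × 1.63 = 194 N·m clockwise.
Total clockwise load moment = 461.9 N·m.
The cable tension T acts at 1.09 m; only its component perpendicular to the bar, T sinθ, produces torque. sinθ = h/√(h²+d²) = 1.78/√(1.78²+1.09²) = 0.8528.
For rotational equilibrium, T × 1.09 × 0.8528 = 461.9, so T = 461.9 / 0.9296 = 497 N.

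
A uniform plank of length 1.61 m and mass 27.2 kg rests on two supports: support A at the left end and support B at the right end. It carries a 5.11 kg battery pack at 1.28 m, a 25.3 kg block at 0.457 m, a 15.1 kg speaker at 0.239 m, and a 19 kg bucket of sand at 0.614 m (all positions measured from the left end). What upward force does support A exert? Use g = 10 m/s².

Taking torques about support B:
Beam weight: 27.2 × 10 = 272 N down at 0.805 m → arm 0.805 m, τ = 272 × 0.805 = 219 N·m counterclockwise.
Battery pack: 5.11 × 10 = 51.1 N down at 1.28 m → arm 0.33 m, τ = 51.1 × 0.33 = 16.86 N·m counterclockwise.
Block: 25.3 × 10 = 253 N down at 0.457 m → arm 1.153 m, τ = 253 × 1.153 = 291.7 N·m counterclockwise.
Speaker: 15.1 × 10 = 151 N down at 0.239 m → arm 1.371 m, τ = 151 × 1.371 = 207 N·m counterclockwise.
Bucket of sand: 19 × 10 = 190 N down at 0.614 m → arm 0.996 m, τ = 190 × 0.996 = 189.2 N·m counterclockwise.
Net load moment about support B = 923.8 N·m counterclockwise.
Reaction R at support A is upward at 0 m, arm 1.61 m → moment R × 1.61 clockwise.
Στ = 0 ⇒ R × 1.61 = 923.8 ⇒ R = 574 N.

R_A ≈ 574 N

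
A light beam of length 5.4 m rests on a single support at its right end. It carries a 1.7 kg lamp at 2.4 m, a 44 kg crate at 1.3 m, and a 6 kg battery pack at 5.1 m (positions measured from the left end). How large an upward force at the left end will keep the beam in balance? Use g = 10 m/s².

Choose the right end as the axis so the unknown pivot reaction has zero arm there.
Lamp: 1.7 × 10 = 17 N down at 2.4 m → arm 3 m, τ = 17 × 3 = 51 N·m counterclockwise.
Crate: 44 × 10 = 440 N down at 1.3 m → arm 4.1 m, τ = 440 × 4.1 = 1804 N·m counterclockwise.
Battery pack: 6 × 10 = 60 N down at 5.1 m → arm 0.3 m, τ = 60 × 0.3 = 18 N·m counterclockwise.
Net moment of the loads = 1873 N·m counterclockwise.
The upward force F acts at the left end, arm 5.4 m, giving F × 5.4 clockwise.
Στ = 0 ⇒ F × 5.4 = 1873 ⇒ F = 1873 / 5.4 = 347 N.

F ≈ 347 N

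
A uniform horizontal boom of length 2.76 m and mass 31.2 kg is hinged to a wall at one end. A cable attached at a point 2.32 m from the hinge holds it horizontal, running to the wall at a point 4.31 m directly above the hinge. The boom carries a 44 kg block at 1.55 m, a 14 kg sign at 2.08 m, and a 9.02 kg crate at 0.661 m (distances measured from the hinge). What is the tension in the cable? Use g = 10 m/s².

About the hinge:
Beam weight: 31.2 × 10 = 312 N down at 1.38 m → arm 1.38 m, τ = 312 × 1.38 = 430.6 N·m clockwise.
Block: 44 × 10 = 440 N down at 1.55 m → arm 1.55 m, τ = 440 × 1.55 = 682 N·m clockwise.
Sign: 14 × 10 = 140 N down at 2.08 m → arm 2.08 m, τ = 140 × 2.08 = 291.2 N·m clockwise.
Crate: 9.02 × 10 = 90.2 N down at 0.661 m → arm 0.661 m, τ = 90.2 × 0.661 = 59.62 N·m clockwise.
Total clockwise load moment = 1463 N·m.
The cable tension T acts at 2.32 m; only its component perpendicular to the boom, T sinθ, produces torque. sinθ = h/√(h²+d²) = 4.31/√(4.31²+2.32²) = 0.8805.
Balancing moments: T × 2.32 × 0.8805 = 1463, giving T = 1463 / 2.043 = 716 N.

T ≈ 716 N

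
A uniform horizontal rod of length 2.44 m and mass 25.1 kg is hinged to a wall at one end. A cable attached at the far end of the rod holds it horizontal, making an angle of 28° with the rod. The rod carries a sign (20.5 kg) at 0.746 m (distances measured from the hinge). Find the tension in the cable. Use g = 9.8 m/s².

Take moments about the hinge.
Beam weight: 25.1 × 9.8 = 246 N down at 1.22 m → arm 1.22 m, τ = 246 × 1.22 = 300.1 N·m clockwise.
Sign: 20.5 × 9.8 = 200.9 N down at 0.746 m → arm 0.746 m, τ = 200.9 × 0.746 = 149.9 N·m clockwise.
Total clockwise load moment = 450 N·m.
The cable tension T acts at 2.44 m; only its component perpendicular to the rod, T sinθ, produces torque. sin 28° = 0.4695.
Στ = 0 ⇒ T × 2.44 × 0.4695 = 450 ⇒ T = 450 / 1.146 = 393 N.

T ≈ 393 N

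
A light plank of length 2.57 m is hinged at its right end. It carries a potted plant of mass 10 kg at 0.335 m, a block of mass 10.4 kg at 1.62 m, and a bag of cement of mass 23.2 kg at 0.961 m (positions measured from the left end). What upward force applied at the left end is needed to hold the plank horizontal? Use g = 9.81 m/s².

F ≈ 266 N

Choose the right end as the axis so the unknown pivot reaction has zero arm there.
Potted plant: 10 × 9.81 = 98.1 N down at 0.335 m → arm 2.235 m, τ = 98.1 × 2.235 = 219.3 N·m counterclockwise.
Block: 10.4 × 9.81 = 102 N down at 1.62 m → arm 0.95 m, τ = 102 × 0.95 = 96.9 N·m counterclockwise.
Bag of cement: 23.2 × 9.81 = 227.6 N down at 0.961 m → arm 1.609 m, τ = 227.6 × 1.609 = 366.2 N·m counterclockwise.
Net moment of the loads = 682.4 N·m counterclockwise.
The upward force F acts at the left end, arm 2.57 m, giving F × 2.57 clockwise.
Στ = 0 ⇒ F × 2.57 = 682.4 ⇒ F = 682.4 / 2.57 = 266 N.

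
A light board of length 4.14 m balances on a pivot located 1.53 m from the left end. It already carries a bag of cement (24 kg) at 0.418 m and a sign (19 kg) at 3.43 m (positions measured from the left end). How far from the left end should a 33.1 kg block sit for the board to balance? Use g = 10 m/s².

Take moments about the pivot (at 1.53 m from the left end).
Bag of cement: 24 × 10 = 240 N down at 0.418 m → arm 1.112 m, τ = 240 × 1.112 = 266.9 N·m counterclockwise.
Sign: 19 × 10 = 190 N down at 3.43 m → arm 1.9 m, τ = 190 × 1.9 = 361 N·m clockwise.
Net moment of existing loads = 94.1 N·m clockwise.
The block weighs 33.1 × 10 = 331 N and must supply an equal counterclockwise moment, so its lever arm about the pivot is 94.1 / 331 = 0.284 m.
That puts it at 1.53 − 0.284 = 1.25 m from the left end.

x ≈ 1.25 m from the left end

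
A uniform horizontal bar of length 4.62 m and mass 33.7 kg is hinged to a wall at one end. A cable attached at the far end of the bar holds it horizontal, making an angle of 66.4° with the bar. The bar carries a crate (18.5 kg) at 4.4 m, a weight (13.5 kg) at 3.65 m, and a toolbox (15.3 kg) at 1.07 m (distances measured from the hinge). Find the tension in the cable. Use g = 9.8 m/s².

T ≈ 521 N

Take moments about the hinge.
Beam weight: 33.7 × 9.8 = 330.3 N down at 2.31 m → arm 2.31 m, τ = 330.3 × 2.31 = 763 N·m clockwise.
Crate: 18.5 × 9.8 = 181.3 N down at 4.4 m → arm 4.4 m, τ = 181.3 × 4.4 = 797.7 N·m clockwise.
Weight: 13.5 × 9.8 = 132.3 N down at 3.65 m → arm 3.65 m, τ = 132.3 × 3.65 = 482.9 N·m clockwise.
Toolbox: 15.3 × 9.8 = 149.9 N down at 1.07 m → arm 1.07 m, τ = 149.9 × 1.07 = 160.4 N·m clockwise.
Total clockwise load moment = 2204 N·m.
The cable tension T acts at 4.62 m; only its component perpendicular to the bar, T sinθ, produces torque. sin 66.4° = 0.9164.
Balancing moments: T × 4.62 × 0.9164 = 2204, giving T = 2204 / 4.234 = 521 N.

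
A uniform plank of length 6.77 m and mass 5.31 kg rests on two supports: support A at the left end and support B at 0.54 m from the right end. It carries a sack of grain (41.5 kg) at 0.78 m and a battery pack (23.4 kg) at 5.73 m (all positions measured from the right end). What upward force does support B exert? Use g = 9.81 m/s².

R_B ≈ 458 N

Taking torques about support A:
Beam weight: 5.31 × 9.81 = 52.09 N down at 3.385 m → arm 3.385 m, τ = 52.09 × 3.385 = 176.3 N·m clockwise.
Sack of grain: 41.5 × 9.81 = 407.1 N down at 0.78 m → arm 5.99 m, τ = 407.1 × 5.99 = 2439 N·m clockwise.
Battery pack: 23.4 × 9.81 = 229.6 N down at 5.73 m → arm 1.04 m, τ = 229.6 × 1.04 = 238.8 N·m clockwise.
Net load moment about support A = 2854 N·m clockwise.
Reaction R at support B is upward at 0.54 m, arm 6.23 m → moment R × 6.23 counterclockwise.
Balancing moments: R × 6.23 = 2854, giving R = 458 N.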